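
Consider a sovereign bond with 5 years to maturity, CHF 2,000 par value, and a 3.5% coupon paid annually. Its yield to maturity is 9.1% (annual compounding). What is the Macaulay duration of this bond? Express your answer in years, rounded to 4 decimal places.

Periodic yield y = 0.091. Discount each cash flow and weight by its year:
  t   CF        PV=CF/(1+0.091)^t    t·PV
  1        70.00        64.1613        64.1613
  2        70.00        58.8096       117.6193
  3        70.00        53.9043       161.7130
  4        70.00        49.4082       197.6328
  5     2,070.00     1,339.2036     6,696.0178
  Σ                  1,565.4871     7,237.1442
Price P = Σ PV = 1,565.4871.
Macaulay duration = Σ(t·PV) / P = 7,237.1442 / 1,565.4871 = 4.62293 years.

4.6229 years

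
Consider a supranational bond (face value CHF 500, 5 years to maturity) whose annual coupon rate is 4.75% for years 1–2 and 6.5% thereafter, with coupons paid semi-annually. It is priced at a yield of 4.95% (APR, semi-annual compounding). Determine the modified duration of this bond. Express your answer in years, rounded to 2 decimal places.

4.36 years

Periodic yield y = 0.02475. First find Macaulay duration:
  t   CF        PV=CF/(1+0.02475)^t    t·PV
  1       11.875        11.5882        11.5882
  2       11.875        11.3083        22.6166
  3       11.875        11.0352        33.1056
  4       11.875        10.7687        43.0747
  5       16.250        14.3802        71.9008
  6       16.250        14.0328        84.1971
  7       16.250        13.6939        95.8575
  8       16.250        13.3632       106.9055
  9       16.250        13.0404       117.3639
  10     516.250       404.2786     4,042.7864
  Σ                    517.4895     4,629.3962
P = 517.4895; Macaulay duration = 4,629.3962 / 517.4895 = 8.94587 half-year periods = 4.47294 years.
Modified duration = D_Mac / (1 + y) = 4.47294 / 1.02475 = 4.36491 years.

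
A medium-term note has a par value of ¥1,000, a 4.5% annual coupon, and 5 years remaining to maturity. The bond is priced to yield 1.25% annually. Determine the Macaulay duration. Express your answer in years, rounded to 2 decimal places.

Periodic yield y = 0.0125. Discount each cash flow and weight by its year:
  t   CF        PV=CF/(1+0.0125)^t    t·PV
  1        45.00        44.4444        44.4444
  2        45.00        43.8957        87.7915
  3        45.00        43.3538       130.0615
  4        45.00        42.8186       171.2744
  5     1,045.00       982.0670     4,910.3351
  Σ                  1,156.5796     5,343.9069
Price P = Σ PV = 1,156.5796.
Macaulay duration = Σ(t·PV) / P = 5,343.9069 / 1,156.5796 = 4.62044 years.

4.62 years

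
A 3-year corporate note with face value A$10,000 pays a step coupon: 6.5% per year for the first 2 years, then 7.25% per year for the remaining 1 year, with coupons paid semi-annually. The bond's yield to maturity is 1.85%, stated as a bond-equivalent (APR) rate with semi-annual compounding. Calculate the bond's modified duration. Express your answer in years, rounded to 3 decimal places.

Periodic yield y = 0.00925. First find Macaulay duration:
  t   CF        PV=CF/(1+0.00925)^t    t·PV
  1       325.00       322.0213       322.0213
  2       325.00       319.0699       638.1398
  3       325.00       316.1456       948.4367
  4       325.00       313.2480     1,252.9921
  5       362.50       346.1898     1,730.9488
  6    10,362.50     9,805.5508    58,833.3049
  Σ                 11,422.2254    63,725.8436
P = 11,422.2254; Macaulay duration = 63,725.8436 / 11,422.2254 = 5.57911 half-year periods = 2.78955 years.
Modified duration = D_Mac / (1 + y) = 2.78955 / 1.00925 = 2.76399 years.

2.764 years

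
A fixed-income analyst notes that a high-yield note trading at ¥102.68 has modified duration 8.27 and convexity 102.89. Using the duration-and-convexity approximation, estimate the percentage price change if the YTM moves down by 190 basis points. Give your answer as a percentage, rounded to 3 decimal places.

+17.570%

Duration effect: -D_mod·Δy = -8.27 × (-0.019) = +0.157130
Convexity effect: ½·C·(Δy)² = 0.5 × 102.89 × (-0.019)² = +0.018571645
ΔP/P ≈ +0.157130 + 0.018571645 = +0.175701645
= +17.5701645%.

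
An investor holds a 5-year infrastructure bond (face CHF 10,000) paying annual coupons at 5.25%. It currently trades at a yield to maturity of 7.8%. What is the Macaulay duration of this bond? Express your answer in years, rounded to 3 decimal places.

Periodic yield y = 0.078. Discount each cash flow and weight by its year:
  t   CF        PV=CF/(1+0.078)^t    t·PV
  1       525.00       487.0130       487.0130
  2       525.00       451.7746       903.5491
  3       525.00       419.0859     1,257.2576
  4       525.00       388.7624     1,555.0496
  5    10,525.00     7,229.8336    36,149.1679
  Σ                  8,976.4694    40,352.0372
Price P = Σ PV = 8,976.4694.
Macaulay duration = Σ(t·PV) / P = 40,352.0372 / 8,976.4694 = 4.49531 years.

4.495 years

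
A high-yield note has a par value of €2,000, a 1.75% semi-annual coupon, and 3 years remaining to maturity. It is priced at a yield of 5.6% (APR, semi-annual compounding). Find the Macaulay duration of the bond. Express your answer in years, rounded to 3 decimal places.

Periodic yield y = 0.028. Discount each cash flow and weight by its period:
  t   CF        PV=CF/(1+0.028)^t    t·PV
  1        17.50        17.0233        17.0233
  2        17.50        16.5597        33.1194
  3        17.50        16.1086        48.3259
  4        17.50        15.6699        62.6795
  5        17.50        15.2431        76.2154
  6     2,017.50     1,709.4439    10,256.6635
  Σ                  1,790.0485    10,494.0269
Price P = Σ PV = 1,790.0485.
Macaulay duration = Σ(t·PV) / P = 10,494.0269 / 1,790.0485 = 5.86243 half-year periods.
In years: 5.86243 / 2 = 2.93121 years.

2.931 years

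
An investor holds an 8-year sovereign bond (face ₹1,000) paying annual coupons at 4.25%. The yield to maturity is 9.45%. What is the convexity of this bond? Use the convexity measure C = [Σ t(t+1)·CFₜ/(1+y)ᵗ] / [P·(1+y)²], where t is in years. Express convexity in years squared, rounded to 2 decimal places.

With y = 0.0945:
  t   CF        PV=CF/(1+0.0945)^t    t·PV        t(t+1)·PV
  1        42.50        38.8305        38.8305          77.6610
  2        42.50        35.4779        70.9557         212.8672
  3        42.50        32.4147        97.2440         388.9761
  4        42.50        29.6160       118.4639         592.3193
  5        42.50        27.0589       135.2945         811.7669
  6        42.50        24.7226       148.3357       1,038.3497
  7        42.50        22.5880       158.1163       1,264.9303
  8     1,042.50       506.2324     4,049.8592      36,448.7327
  Σ                    716.9410     4,817.0997      40,835.6031
P = 716.9410.
Convexity = Σ t(t+1)·PV / [P·(1+y)²] = 40,835.6031 / (716.9410 × 1.197930) = 47.54710.

47.55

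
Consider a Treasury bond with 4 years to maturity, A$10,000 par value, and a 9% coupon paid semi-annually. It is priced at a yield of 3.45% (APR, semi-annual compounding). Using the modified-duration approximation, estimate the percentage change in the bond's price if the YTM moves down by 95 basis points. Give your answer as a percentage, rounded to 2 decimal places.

+3.27%

Periodic yield y = 0.01725. Modified duration first:
  t   CF        PV=CF/(1+0.01725)^t    t·PV
  1       450.00       442.3691       442.3691
  2       450.00       434.8677       869.7353
  3       450.00       427.4934     1,282.4802
  4       450.00       420.2442     1,680.9768
  5       450.00       413.1179     2,065.5895
  6       450.00       406.1125     2,436.6748
  7       450.00       399.2258     2,794.5808
  8    10,450.00     9,113.6994    72,909.5956
  Σ                 12,057.1300    84,482.0021
P = 12,057.1300; D_Mac = 7.00681 half-year periods = 3.50340 yrs; D_mod = 3.50340/(1+0.01725) = 3.44400 yrs.
ΔP/P ≈ -D_mod · Δy = -3.44400 × (-0.0095) = +0.032718 = +3.2718%.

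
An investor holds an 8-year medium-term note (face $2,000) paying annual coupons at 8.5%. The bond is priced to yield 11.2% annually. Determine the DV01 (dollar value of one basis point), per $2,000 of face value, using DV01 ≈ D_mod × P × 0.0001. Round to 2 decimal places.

Periodic yield y = 0.112.
  t   CF        PV=CF/(1+0.112)^t    t·PV
  1       170.00       152.8777       152.8777
  2       170.00       137.4799       274.9599
  3       170.00       123.6330       370.8991
  4       170.00       111.1808       444.7232
  5       170.00        99.9827       499.9136
  6       170.00        89.9125       539.4752
  7       170.00        80.8566       565.9961
  8     2,170.00       928.1570     7,425.2559
  Σ                  1,724.0803    10,274.1007
P = 1,724.0803; D_Mac = 5.95918 yrs; D_mod = 5.35897 yrs.
DV01 ≈ 5.35897 × 1,724.0803 × 0.0001 = 0.923930.

$0.92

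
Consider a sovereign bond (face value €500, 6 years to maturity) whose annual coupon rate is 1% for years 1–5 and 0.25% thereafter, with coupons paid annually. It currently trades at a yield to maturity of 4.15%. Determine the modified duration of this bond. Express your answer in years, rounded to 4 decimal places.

Periodic yield y = 0.0415. First find Macaulay duration:
  t   CF        PV=CF/(1+0.0415)^t    t·PV
  1         5.00         4.8008         4.8008
  2         5.00         4.6095         9.2189
  3         5.00         4.4258        13.2774
  4         5.00         4.2495        16.9978
  5         5.00         4.0801        20.4006
  6       501.25       392.7342     2,356.4053
  Σ                    414.8998     2,421.1009
P = 414.8998; Macaulay duration = 2,421.1009 / 414.8998 = 5.83539 years.
Modified duration = D_Mac / (1 + y) = 5.83539 / 1.0415 = 5.60287 years.

5.6029 years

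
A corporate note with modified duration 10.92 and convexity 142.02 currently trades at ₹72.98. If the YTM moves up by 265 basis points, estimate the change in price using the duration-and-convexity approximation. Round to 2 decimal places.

-₹17.48

Duration effect: -D_mod·Δy = -10.92 × (+0.0265) = -0.289380
Convexity effect: ½·C·(Δy)² = 0.5 × 142.02 × (0.0265)² = +0.0498667725
ΔP/P ≈ -0.289380 + 0.0498667725 = -0.2395132275
ΔP ≈ 72.98 × (-0.2395132275) = -17.47967534295.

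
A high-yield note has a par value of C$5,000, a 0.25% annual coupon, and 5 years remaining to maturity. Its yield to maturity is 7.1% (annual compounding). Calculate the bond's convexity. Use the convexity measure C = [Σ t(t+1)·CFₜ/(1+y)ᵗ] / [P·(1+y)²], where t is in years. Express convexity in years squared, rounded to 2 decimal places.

With y = 0.071:
  t   CF        PV=CF/(1+0.071)^t    t·PV        t(t+1)·PV
  1        12.50        11.6713        11.6713          23.3427
  2        12.50        10.8976        21.7952          65.3856
  3        12.50        10.1752        30.5255         122.1020
  4        12.50         9.5006        38.0025         190.0125
  5     5,012.50     3,557.1897    17,785.9487     106,715.6923
  Σ                  3,599.4345    17,887.9433     107,116.5351
P = 3,599.4345.
Convexity = Σ t(t+1)·PV / [P·(1+y)²] = 107,116.5351 / (3,599.4345 × 1.147041) = 25.94438.

25.94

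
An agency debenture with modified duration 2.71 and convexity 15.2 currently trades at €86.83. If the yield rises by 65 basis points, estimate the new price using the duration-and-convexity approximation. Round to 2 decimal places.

Duration effect: -D_mod·Δy = -2.71 × (+0.0065) = -0.017615
Convexity effect: ½·C·(Δy)² = 0.5 × 15.2 × (0.0065)² = +0.0003211
ΔP/P ≈ -0.017615 + 0.0003211 = -0.0172939
New price ≈ 86.83 × (1 - 0.0172939) = 85.328370663.

€85.33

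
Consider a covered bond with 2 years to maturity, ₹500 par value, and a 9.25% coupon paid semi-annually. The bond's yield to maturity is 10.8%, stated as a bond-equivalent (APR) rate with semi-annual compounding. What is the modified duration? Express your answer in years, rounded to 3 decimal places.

Periodic yield y = 0.054. First find Macaulay duration:
  t   CF        PV=CF/(1+0.054)^t    t·PV
  1       23.125        21.9402        21.9402
  2       23.125        20.8162        41.6323
  3       23.125        19.7497        59.2490
  4      523.125       423.8801     1,695.5204
  Σ                    486.3862     1,818.3420
P = 486.3862; Macaulay duration = 1,818.3420 / 486.3862 = 3.73847 half-year periods = 1.86924 years.
Modified duration = D_Mac / (1 + y) = 1.86924 / 1.054 = 1.77347 years.

1.773 years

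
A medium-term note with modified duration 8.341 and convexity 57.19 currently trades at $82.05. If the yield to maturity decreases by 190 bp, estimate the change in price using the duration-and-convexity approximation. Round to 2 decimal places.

+$13.85

Duration effect: -D_mod·Δy = -8.341 × (-0.019) = +0.158479
Convexity effect: ½·C·(Δy)² = 0.5 × 57.19 × (-0.019)² = +0.010322795
ΔP/P ≈ +0.158479 + 0.010322795 = +0.168801795
ΔP ≈ 82.05 × (+0.168801795) = +13.85018727975.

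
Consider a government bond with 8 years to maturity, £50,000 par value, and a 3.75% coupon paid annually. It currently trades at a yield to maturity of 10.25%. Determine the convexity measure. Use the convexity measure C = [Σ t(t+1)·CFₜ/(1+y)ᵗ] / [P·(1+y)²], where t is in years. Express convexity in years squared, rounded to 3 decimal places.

47.562

With y = 0.1025:
  t   CF        PV=CF/(1+0.1025)^t    t·PV        t(t+1)·PV
  1     1,875.00     1,700.6803     1,700.6803       3,401.3605
  2     1,875.00     1,542.5671     3,085.1343       9,255.4028
  3     1,875.00     1,399.1539     4,197.4616      16,789.8464
  4     1,875.00     1,269.0738     5,076.2952      25,381.4761
  5     1,875.00     1,151.0874     5,755.4368      34,532.6205
  6     1,875.00     1,044.0702     6,264.4210      43,850.9467
  7     1,875.00       947.0024     6,629.0169      53,032.1351
  8    51,875.00    23,764.5352   190,116.2816   1,711,046.5346
  Σ                 32,818.1702   222,824.7276   1,897,290.3228
P = 32,818.1702.
Convexity = Σ t(t+1)·PV / [P·(1+y)²] = 1,897,290.3228 / (32,818.1702 × 1.215506) = 47.56223.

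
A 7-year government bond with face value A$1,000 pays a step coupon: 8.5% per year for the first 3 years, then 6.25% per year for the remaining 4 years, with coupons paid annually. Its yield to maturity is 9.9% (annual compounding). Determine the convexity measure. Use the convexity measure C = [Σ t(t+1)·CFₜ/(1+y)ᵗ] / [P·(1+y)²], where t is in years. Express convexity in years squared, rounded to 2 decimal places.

With y = 0.099:
  t   CF        PV=CF/(1+0.099)^t    t·PV        t(t+1)·PV
  1        85.00        77.3430        77.3430         154.6861
  2        85.00        70.3758       140.7517         422.2550
  3        85.00        64.0362       192.1087         768.4349
  4        62.50        42.8439       171.3757         856.8785
  5        62.50        38.9845       194.9223       1,169.5339
  6        62.50        35.4727       212.8360       1,489.8521
  7     1,062.50       548.7128     3,840.9896      30,727.9168
  Σ                    877.7690     4,830.3271      35,589.5573
P = 877.7690.
Convexity = Σ t(t+1)·PV / [P·(1+y)²] = 35,589.5573 / (877.7690 × 1.207801) = 33.56966.

33.57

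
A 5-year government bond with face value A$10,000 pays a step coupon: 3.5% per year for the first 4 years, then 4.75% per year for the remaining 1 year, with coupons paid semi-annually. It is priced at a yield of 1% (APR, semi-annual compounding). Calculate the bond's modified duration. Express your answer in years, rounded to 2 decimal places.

4.63 years

Periodic yield y = 0.005. First find Macaulay duration:
  t   CF        PV=CF/(1+0.005)^t    t·PV
  1       175.00       174.1294       174.1294
  2       175.00       173.2630       346.5261
  3       175.00       172.4010       517.2031
  4       175.00       171.5433       686.1733
  5       175.00       170.6899       853.4493
  6       175.00       169.8407     1,019.0440
  7       175.00       168.9957     1,182.9698
  8       175.00       168.1549     1,345.2393
  9       237.50       227.0749     2,043.6738
  10   10,237.50     9,739.4245    97,394.2454
  Σ                 11,335.5173   105,562.6534
P = 11,335.5173; Macaulay duration = 105,562.6534 / 11,335.5173 = 9.31256 half-year periods = 4.65628 years.
Modified duration = D_Mac / (1 + y) = 4.65628 / 1.005 = 4.63311 years.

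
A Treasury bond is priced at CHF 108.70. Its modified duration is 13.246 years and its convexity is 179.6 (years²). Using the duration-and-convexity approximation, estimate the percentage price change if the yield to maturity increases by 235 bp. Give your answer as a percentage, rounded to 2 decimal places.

-26.17%

Duration effect: -D_mod·Δy = -13.246 × (+0.0235) = -0.311281
Convexity effect: ½·C·(Δy)² = 0.5 × 179.6 × (0.0235)² = +0.04959205
ΔP/P ≈ -0.311281 + 0.04959205 = -0.26168895
= -26.168895%.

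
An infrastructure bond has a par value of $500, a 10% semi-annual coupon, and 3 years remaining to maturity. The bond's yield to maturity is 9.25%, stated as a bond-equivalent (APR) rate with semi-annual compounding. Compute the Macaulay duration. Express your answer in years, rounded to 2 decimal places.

Periodic yield y = 0.04625. Discount each cash flow and weight by its period:
  t   CF        PV=CF/(1+0.04625)^t    t·PV
  1        25.00        23.8949        23.8949
  2        25.00        22.8386        45.6772
  3        25.00        21.8290        65.4870
  4        25.00        20.8640        83.4561
  5        25.00        19.9417        99.7086
  6       525.00       400.2640     2,401.5837
  Σ                    509.6321     2,719.8074
Price P = Σ PV = 509.6321.
Macaulay duration = Σ(t·PV) / P = 2,719.8074 / 509.6321 = 5.33681 half-year periods.
In years: 5.33681 / 2 = 2.66840 years.

2.67 years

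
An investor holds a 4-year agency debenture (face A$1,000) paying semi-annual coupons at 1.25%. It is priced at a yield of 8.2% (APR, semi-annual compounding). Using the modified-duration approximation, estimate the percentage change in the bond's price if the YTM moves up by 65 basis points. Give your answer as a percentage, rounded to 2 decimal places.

Periodic yield y = 0.041. Modified duration first:
  t   CF        PV=CF/(1+0.041)^t    t·PV
  1         6.25         6.0038         6.0038
  2         6.25         5.7674        11.5348
  3         6.25         5.5402        16.6207
  4         6.25         5.3220        21.2881
  5         6.25         5.1124        25.5621
  6         6.25         4.9111        29.4664
  7         6.25         4.7176        33.0235
  8     1,006.25       729.6256     5,837.0047
  Σ                    767.0002     5,980.5041
P = 767.0002; D_Mac = 7.79727 half-year periods = 3.89863 yrs; D_mod = 3.89863/(1+0.041) = 3.74508 yrs.
ΔP/P ≈ -D_mod · Δy = -3.74508 × (+0.0065) = -0.024343 = -2.4343%.

-2.43%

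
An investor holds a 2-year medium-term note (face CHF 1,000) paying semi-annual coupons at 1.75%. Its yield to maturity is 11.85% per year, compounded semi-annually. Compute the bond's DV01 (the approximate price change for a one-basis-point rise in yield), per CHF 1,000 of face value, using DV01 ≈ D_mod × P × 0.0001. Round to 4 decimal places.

Periodic yield y = 0.05925.
  t   CF        PV=CF/(1+0.05925)^t    t·PV
  1         8.75         8.2606         8.2606
  2         8.75         7.7985        15.5970
  3         8.75         7.3623        22.0869
  4     1,008.75       801.2899     3,205.1595
  Σ                    824.7112     3,251.1039
P = 824.7112; D_Mac = 3.94211 half-year periods = 1.97106 yrs; D_mod = 1.86080 yrs.
DV01 ≈ 1.86080 × 824.7112 × 0.0001 = 0.153463.

CHF 0.1535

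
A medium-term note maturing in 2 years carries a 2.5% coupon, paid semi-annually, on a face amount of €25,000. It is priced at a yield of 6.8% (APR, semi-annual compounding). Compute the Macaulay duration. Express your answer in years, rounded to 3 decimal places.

Periodic yield y = 0.034. Discount each cash flow and weight by its period:
  t   CF        PV=CF/(1+0.034)^t    t·PV
  1       312.50       302.2244       302.2244
  2       312.50       292.2866       584.5733
  3       312.50       282.6757       848.0270
  4    25,312.50    22,143.8375    88,575.3500
  Σ                 23,021.0241    90,310.1745
Price P = Σ PV = 23,021.0241.
Macaulay duration = Σ(t·PV) / P = 90,310.1745 / 23,021.0241 = 3.92294 half-year periods.
In years: 3.92294 / 2 = 1.96147 years.

1.961 years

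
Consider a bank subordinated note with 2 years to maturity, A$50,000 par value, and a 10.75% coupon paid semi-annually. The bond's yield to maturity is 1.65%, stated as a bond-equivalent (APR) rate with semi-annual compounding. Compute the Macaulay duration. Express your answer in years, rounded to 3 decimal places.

Periodic yield y = 0.00825. Discount each cash flow and weight by its period:
  t   CF        PV=CF/(1+0.00825)^t    t·PV
  1     2,687.50     2,665.5095     2,665.5095
  2     2,687.50     2,643.6990     5,287.3981
  3     2,687.50     2,622.0670     7,866.2009
  4    52,687.50    50,984.0897   203,936.3587
  Σ                 58,915.3652   219,755.4672
Price P = Σ PV = 58,915.3652.
Macaulay duration = Σ(t·PV) / P = 219,755.4672 / 58,915.3652 = 3.73002 half-year periods.
In years: 3.73002 / 2 = 1.86501 years.

1.865 years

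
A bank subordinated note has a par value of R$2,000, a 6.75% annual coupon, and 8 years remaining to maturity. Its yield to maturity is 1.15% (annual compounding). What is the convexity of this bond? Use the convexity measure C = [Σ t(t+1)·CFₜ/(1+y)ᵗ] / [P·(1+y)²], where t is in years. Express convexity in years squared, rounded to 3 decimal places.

55.388

With y = 0.0115:
  t   CF        PV=CF/(1+0.0115)^t    t·PV        t(t+1)·PV
  1       135.00       133.4652       133.4652         266.9303
  2       135.00       131.9478       263.8955         791.6865
  3       135.00       130.4476       391.3428       1,565.3713
  4       135.00       128.9645       515.8580       2,579.2902
  5       135.00       127.4983       637.4914       3,824.9485
  6       135.00       126.0487       756.2923       5,294.0463
  7       135.00       124.6156       872.3095       6,978.4759
  8     2,135.00     1,948.3671    15,586.9366     140,282.4296
  Σ                  2,851.3547    19,157.5914     161,583.1786
P = 2,851.3547.
Convexity = Σ t(t+1)·PV / [P·(1+y)²] = 161,583.1786 / (2,851.3547 × 1.023132) = 55.38767.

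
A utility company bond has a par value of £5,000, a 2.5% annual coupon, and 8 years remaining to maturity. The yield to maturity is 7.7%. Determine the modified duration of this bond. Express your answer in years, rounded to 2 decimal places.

Periodic yield y = 0.077. First find Macaulay duration:
  t   CF        PV=CF/(1+0.077)^t    t·PV
  1       125.00       116.0631       116.0631
  2       125.00       107.7652       215.5304
  3       125.00       100.0606       300.1817
  4       125.00        92.9067       371.6269
  5       125.00        86.2644       431.3219
  6       125.00        80.0969       480.5815
  7       125.00        74.3704       520.5928
  8     5,125.00     2,831.1850    22,649.4797
  Σ                  3,488.7123    25,085.3780
P = 3,488.7123; Macaulay duration = 25,085.3780 / 3,488.7123 = 7.19044 years.
Modified duration = D_Mac / (1 + y) = 7.19044 / 1.077 = 6.67636 years.

6.68 years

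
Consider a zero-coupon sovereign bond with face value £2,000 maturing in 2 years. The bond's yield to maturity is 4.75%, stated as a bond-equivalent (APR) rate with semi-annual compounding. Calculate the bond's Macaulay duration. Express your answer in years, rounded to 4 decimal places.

A zero-coupon bond has a single cash flow at maturity, so its Macaulay duration equals its maturity: 2 years.
(Equivalently: 4 semi-annual periods ÷ 2 = 2 years.)

2.0000 years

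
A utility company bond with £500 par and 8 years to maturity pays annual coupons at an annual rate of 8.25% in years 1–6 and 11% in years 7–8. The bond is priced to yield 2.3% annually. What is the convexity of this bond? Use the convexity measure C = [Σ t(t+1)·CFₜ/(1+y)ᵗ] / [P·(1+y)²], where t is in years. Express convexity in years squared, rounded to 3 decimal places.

51.883

With y = 0.023:
  t   CF        PV=CF/(1+0.023)^t    t·PV        t(t+1)·PV
  1        41.25        40.3226        40.3226          80.6452
  2        41.25        39.4160        78.8320         236.4961
  3        41.25        38.5298       115.5895         462.3579
  4        41.25        37.6636       150.6543         753.2713
  5        41.25        36.8168       184.0839       1,104.5034
  6        41.25        35.9890       215.9342       1,511.5393
  7        55.00        46.9065       328.3457       2,626.7654
  8       555.00       462.6877     3,701.5013      33,313.5113
  Σ                    738.3320     4,815.2633      40,089.0897
P = 738.3320.
Convexity = Σ t(t+1)·PV / [P·(1+y)²] = 40,089.0897 / (738.3320 × 1.046529) = 51.88278.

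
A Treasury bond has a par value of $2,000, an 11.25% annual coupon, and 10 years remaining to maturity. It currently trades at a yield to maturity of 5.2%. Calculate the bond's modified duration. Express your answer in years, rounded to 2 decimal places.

Periodic yield y = 0.052. First find Macaulay duration:
  t   CF        PV=CF/(1+0.052)^t    t·PV
  1       225.00       213.8783       213.8783
  2       225.00       203.3064       406.6128
  3       225.00       193.2570       579.7711
  4       225.00       183.7044       734.8176
  5       225.00       174.6240       873.1198
  6       225.00       165.9924       995.9541
  7       225.00       157.7874     1,104.5118
  8       225.00       149.9880     1,199.9042
  9       225.00       142.5742     1,283.1676
  10    2,225.00     1,340.2093    13,402.0927
  Σ                  2,925.3213    20,793.8300
P = 2,925.3213; Macaulay duration = 20,793.8300 / 2,925.3213 = 7.10822 years.
Modified duration = D_Mac / (1 + y) = 7.10822 / 1.052 = 6.75686 years.

6.76 years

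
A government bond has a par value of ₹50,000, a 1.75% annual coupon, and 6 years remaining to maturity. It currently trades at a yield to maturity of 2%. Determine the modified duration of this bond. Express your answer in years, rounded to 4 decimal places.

Periodic yield y = 0.02. First find Macaulay duration:
  t   CF        PV=CF/(1+0.02)^t    t·PV
  1       875.00       857.8431       857.8431
  2       875.00       841.0227     1,682.0454
  3       875.00       824.5320     2,473.5961
  4       875.00       808.3647     3,233.4590
  5       875.00       792.5145     3,962.5723
  6    50,875.00    45,175.5441   271,053.2644
  Σ                 49,299.8211   283,262.7803
P = 49,299.8211; Macaulay duration = 283,262.7803 / 49,299.8211 = 5.74572 years.
Modified duration = D_Mac / (1 + y) = 5.74572 / 1.02 = 5.63306 years.

5.6331 years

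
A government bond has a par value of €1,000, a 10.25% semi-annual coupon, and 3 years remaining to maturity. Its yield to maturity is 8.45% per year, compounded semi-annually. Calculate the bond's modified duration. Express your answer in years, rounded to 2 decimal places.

Periodic yield y = 0.04225. First find Macaulay duration:
  t   CF        PV=CF/(1+0.04225)^t    t·PV
  1        51.25        49.1725        49.1725
  2        51.25        47.1791        94.3583
  3        51.25        45.2666       135.7999
  4        51.25        43.4316       173.7266
  5        51.25        41.6710       208.3552
  6     1,051.25       820.1147     4,920.6881
  Σ                  1,046.8356     5,582.1005
P = 1,046.8356; Macaulay duration = 5,582.1005 / 1,046.8356 = 5.33236 half-year periods = 2.66618 years.
Modified duration = D_Mac / (1 + y) = 2.66618 / 1.04225 = 2.55810 years.

2.56 years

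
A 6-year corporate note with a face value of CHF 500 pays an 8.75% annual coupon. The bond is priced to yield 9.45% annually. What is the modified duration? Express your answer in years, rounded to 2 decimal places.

Periodic yield y = 0.0945. First find Macaulay duration:
  t   CF        PV=CF/(1+0.0945)^t    t·PV
  1        43.75        39.9726        39.9726
  2        43.75        36.5213        73.0427
  3        43.75        33.3680       100.1041
  4        43.75        30.4870       121.9481
  5        43.75        27.8547       139.2737
  6       543.75       316.3040     1,897.8240
  Σ                    484.5077     2,372.1652
P = 484.5077; Macaulay duration = 2,372.1652 / 484.5077 = 4.89603 years.
Modified duration = D_Mac / (1 + y) = 4.89603 / 1.0945 = 4.47330 years.

4.47 years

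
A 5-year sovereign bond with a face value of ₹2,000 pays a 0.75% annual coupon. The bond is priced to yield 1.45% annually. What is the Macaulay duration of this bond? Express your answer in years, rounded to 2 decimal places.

4.92 years

Periodic yield y = 0.0145. Discount each cash flow and weight by its year:
  t   CF        PV=CF/(1+0.0145)^t    t·PV
  1        15.00        14.7856        14.7856
  2        15.00        14.5743        29.1486
  3        15.00        14.3660        43.0979
  4        15.00        14.1606        56.6426
  5     2,015.00     1,875.0584     9,375.2919
  Σ                  1,932.9449     9,518.9666
Price P = Σ PV = 1,932.9449.
Macaulay duration = Σ(t·PV) / P = 9,518.9666 / 1,932.9449 = 4.92459 years.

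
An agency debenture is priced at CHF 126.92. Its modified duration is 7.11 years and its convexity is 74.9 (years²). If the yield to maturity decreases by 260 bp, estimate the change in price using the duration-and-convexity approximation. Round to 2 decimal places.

+CHF 26.68

Duration effect: -D_mod·Δy = -7.11 × (-0.026) = +0.184860
Convexity effect: ½·C·(Δy)² = 0.5 × 74.9 × (-0.026)² = +0.0253162
ΔP/P ≈ +0.184860 + 0.0253162 = +0.2101762
ΔP ≈ 126.92 × (+0.2101762) = +26.675563304.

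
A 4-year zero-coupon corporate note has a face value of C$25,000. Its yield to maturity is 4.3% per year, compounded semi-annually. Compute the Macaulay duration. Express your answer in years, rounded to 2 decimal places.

A zero-coupon bond has a single cash flow at maturity, so its Macaulay duration equals its maturity: 4 years.
(Equivalently: 8 semi-annual periods ÷ 2 = 4 years.)

4.00 years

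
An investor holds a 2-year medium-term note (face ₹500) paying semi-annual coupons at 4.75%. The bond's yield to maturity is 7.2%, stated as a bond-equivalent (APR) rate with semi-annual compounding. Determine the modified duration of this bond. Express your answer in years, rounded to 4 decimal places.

Periodic yield y = 0.036. First find Macaulay duration:
  t   CF        PV=CF/(1+0.036)^t    t·PV
  1       11.875        11.4624        11.4624
  2       11.875        11.0640        22.1281
  3       11.875        10.6796        32.0388
  4      511.875       444.3497     1,777.3988
  Σ                    477.5557     1,843.0280
P = 477.5557; Macaulay duration = 1,843.0280 / 477.5557 = 3.85929 half-year periods = 1.92965 years.
Modified duration = D_Mac / (1 + y) = 1.92965 / 1.036 = 1.86259 years.

1.8626 years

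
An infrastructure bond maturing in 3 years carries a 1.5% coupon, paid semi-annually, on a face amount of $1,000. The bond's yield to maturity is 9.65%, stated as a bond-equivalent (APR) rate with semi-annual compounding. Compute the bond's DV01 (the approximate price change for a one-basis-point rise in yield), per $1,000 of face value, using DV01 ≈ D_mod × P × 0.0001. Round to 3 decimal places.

$0.222

Periodic yield y = 0.04825.
  t   CF        PV=CF/(1+0.04825)^t    t·PV
  1         7.50         7.1548         7.1548
  2         7.50         6.8255        13.6509
  3         7.50         6.5113        19.5339
  4         7.50         6.2116        24.8463
  5         7.50         5.9257        29.6283
  6     1,007.50       759.3742     4,556.2451
  Σ                    792.0029     4,651.0593
P = 792.0029; D_Mac = 5.87253 half-year periods = 2.93626 yrs; D_mod = 2.80111 yrs.
DV01 ≈ 2.80111 × 792.0029 × 0.0001 = 0.221849.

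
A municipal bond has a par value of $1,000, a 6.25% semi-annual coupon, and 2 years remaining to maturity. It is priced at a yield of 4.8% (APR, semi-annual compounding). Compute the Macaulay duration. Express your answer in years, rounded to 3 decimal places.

1.912 years

Periodic yield y = 0.024. Discount each cash flow and weight by its period:
  t   CF        PV=CF/(1+0.024)^t    t·PV
  1        31.25        30.5176        30.5176
  2        31.25        29.8023        59.6046
  3        31.25        29.1038        87.3115
  4     1,031.25       937.9164     3,751.6656
  Σ                  1,027.3401     3,929.0994
Price P = Σ PV = 1,027.3401.
Macaulay duration = Σ(t·PV) / P = 3,929.0994 / 1,027.3401 = 3.82454 half-year periods.
In years: 3.82454 / 2 = 1.91227 years.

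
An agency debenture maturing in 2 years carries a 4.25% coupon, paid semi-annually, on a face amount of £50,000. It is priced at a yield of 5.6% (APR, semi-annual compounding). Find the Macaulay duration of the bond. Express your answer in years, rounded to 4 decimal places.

Periodic yield y = 0.028. Discount each cash flow and weight by its period:
  t   CF        PV=CF/(1+0.028)^t    t·PV
  1     1,062.50     1,033.5603     1,033.5603
  2     1,062.50     1,005.4089     2,010.8177
  3     1,062.50       978.0242     2,934.0726
  4    51,062.50    45,722.4628   182,889.8512
  Σ                 48,739.4562   188,868.3018
Price P = Σ PV = 48,739.4562.
Macaulay duration = Σ(t·PV) / P = 188,868.3018 / 48,739.4562 = 3.87506 half-year periods.
In years: 3.87506 / 2 = 1.93753 years.

1.9375 years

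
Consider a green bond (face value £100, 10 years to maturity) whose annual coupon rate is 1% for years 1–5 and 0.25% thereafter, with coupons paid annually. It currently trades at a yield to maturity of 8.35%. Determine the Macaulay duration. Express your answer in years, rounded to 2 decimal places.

9.40 years

Periodic yield y = 0.0835. Discount each cash flow and weight by its year:
  t   CF        PV=CF/(1+0.0835)^t    t·PV
  1         1.00         0.9229         0.9229
  2         1.00         0.8518         1.7036
  3         1.00         0.7862         2.3585
  4         1.00         0.7256         2.9023
  5         1.00         0.6697         3.3483
  6         0.25         0.1545         0.9271
  7         0.25         0.1426         0.9982
  8         0.25         0.1316         1.0529
  9         0.25         0.1215         1.0933
  10      100.25        44.9568       449.5678
  Σ                     49.4631       464.8750
Price P = Σ PV = 49.4631.
Macaulay duration = Σ(t·PV) / P = 464.8750 / 49.4631 = 9.39841 years.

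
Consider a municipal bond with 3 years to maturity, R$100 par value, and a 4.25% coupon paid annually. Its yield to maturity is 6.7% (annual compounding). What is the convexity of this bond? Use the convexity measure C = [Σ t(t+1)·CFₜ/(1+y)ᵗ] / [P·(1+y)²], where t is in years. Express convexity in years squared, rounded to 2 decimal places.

9.96

With y = 0.067:
  t   CF        PV=CF/(1+0.067)^t    t·PV        t(t+1)·PV
  1         4.25         3.9831         3.9831           7.9663
  2         4.25         3.7330         7.4660          22.3981
  3       104.25        85.8189       257.4566       1,029.8265
  Σ                     93.5350       268.9058       1,060.1908
P = 93.5350.
Convexity = Σ t(t+1)·PV / [P·(1+y)²] = 1,060.1908 / (93.5350 × 1.138489) = 9.95591.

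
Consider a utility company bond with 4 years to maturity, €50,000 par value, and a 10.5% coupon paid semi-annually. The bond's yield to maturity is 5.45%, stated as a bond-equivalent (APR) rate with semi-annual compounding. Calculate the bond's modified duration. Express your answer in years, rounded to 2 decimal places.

3.33 years

Periodic yield y = 0.02725. First find Macaulay duration:
  t   CF        PV=CF/(1+0.02725)^t    t·PV
  1     2,625.00     2,555.3663     2,555.3663
  2     2,625.00     2,487.5797     4,975.1594
  3     2,625.00     2,421.5914     7,264.7741
  4     2,625.00     2,357.3535     9,429.4139
  5     2,625.00     2,294.8196    11,474.0982
  6     2,625.00     2,233.9446    13,403.6679
  7     2,625.00     2,174.6845    15,222.7915
  8    52,625.00    42,440.7363   339,525.8900
  Σ                 58,966.0759   403,851.1613
P = 58,966.0759; Macaulay duration = 403,851.1613 / 58,966.0759 = 6.84887 half-year periods = 3.42444 years.
Modified duration = D_Mac / (1 + y) = 3.42444 / 1.02725 = 3.33360 years.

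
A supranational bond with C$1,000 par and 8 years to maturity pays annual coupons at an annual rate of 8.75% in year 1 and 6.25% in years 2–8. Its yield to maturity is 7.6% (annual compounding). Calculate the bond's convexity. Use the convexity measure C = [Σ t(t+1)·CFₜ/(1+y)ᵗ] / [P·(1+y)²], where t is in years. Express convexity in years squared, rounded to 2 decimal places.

With y = 0.076:
  t   CF        PV=CF/(1+0.076)^t    t·PV        t(t+1)·PV
  1        87.50        81.3197        81.3197         162.6394
  2        62.50        53.9828       107.9656         323.8969
  3        62.50        50.1699       150.5097         602.0388
  4        62.50        46.6263       186.5052         932.5260
  5        62.50        43.3330       216.6650       1,299.9897
  6        62.50        40.2723       241.6338       1,691.4364
  7        62.50        37.4278       261.9945       2,095.9559
  8     1,062.50       591.3312     4,730.6493      42,575.8439
  Σ                    944.4629     5,977.2427      49,684.3269
P = 944.4629.
Convexity = Σ t(t+1)·PV / [P·(1+y)²] = 49,684.3269 / (944.4629 × 1.157776) = 45.43703.

45.44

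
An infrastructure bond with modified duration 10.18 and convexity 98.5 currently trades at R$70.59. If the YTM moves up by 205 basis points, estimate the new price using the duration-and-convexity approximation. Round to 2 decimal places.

R$57.32

Duration effect: -D_mod·Δy = -10.18 × (+0.0205) = -0.208690
Convexity effect: ½·C·(Δy)² = 0.5 × 98.5 × (0.0205)² = +0.0206973125
ΔP/P ≈ -0.208690 + 0.0206973125 = -0.1879926875
New price ≈ 70.59 × (1 - 0.1879926875) = 57.319596189375.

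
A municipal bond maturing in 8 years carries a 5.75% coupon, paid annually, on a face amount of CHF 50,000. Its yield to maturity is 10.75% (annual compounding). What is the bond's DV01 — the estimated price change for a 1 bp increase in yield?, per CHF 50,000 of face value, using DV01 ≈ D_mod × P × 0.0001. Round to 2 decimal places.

CHF 21.31

Periodic yield y = 0.1075.
  t   CF        PV=CF/(1+0.1075)^t    t·PV
  1     2,875.00     2,595.9368     2,595.9368
  2     2,875.00     2,343.9610     4,687.9220
  3     2,875.00     2,116.4433     6,349.3300
  4     2,875.00     1,911.0098     7,644.0391
  5     2,875.00     1,725.5167     8,627.5837
  6     2,875.00     1,558.0287     9,348.1719
  7     2,875.00     1,406.7979     9,847.5852
  8    52,875.00    23,361.4880   186,891.9039
  Σ                 37,019.1821   235,992.4725
P = 37,019.1821; D_Mac = 6.37487 yrs; D_mod = 5.75609 yrs.
DV01 ≈ 5.75609 × 37,019.1821 × 0.0001 = 21.308575.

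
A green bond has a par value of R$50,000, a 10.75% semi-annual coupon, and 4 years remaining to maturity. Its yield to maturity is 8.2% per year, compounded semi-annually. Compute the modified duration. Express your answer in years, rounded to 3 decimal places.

Periodic yield y = 0.041. First find Macaulay duration:
  t   CF        PV=CF/(1+0.041)^t    t·PV
  1     2,687.50     2,581.6523     2,581.6523
  2     2,687.50     2,479.9734     4,959.9467
  3     2,687.50     2,382.2991     7,146.8973
  4     2,687.50     2,288.4717     9,153.8870
  5     2,687.50     2,198.3398    10,991.6991
  6     2,687.50     2,111.7577    12,670.5465
  7     2,687.50     2,028.5857    14,200.1001
  8    52,687.50    38,203.3771   305,627.0172
  Σ                 54,274.4569   367,331.7460
P = 54,274.4569; Macaulay duration = 367,331.7460 / 54,274.4569 = 6.76804 half-year periods = 3.38402 years.
Modified duration = D_Mac / (1 + y) = 3.38402 / 1.041 = 3.25074 years.

3.251 years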